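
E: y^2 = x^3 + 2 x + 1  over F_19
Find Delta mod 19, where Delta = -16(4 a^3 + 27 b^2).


4 a^3 + 27 b^2 = 4*2^3 + 27*1^2 = 32 + 27 = 59
Delta = -16 * (59) = -944
Delta mod 19 = 6

Delta = 6 (mod 19)


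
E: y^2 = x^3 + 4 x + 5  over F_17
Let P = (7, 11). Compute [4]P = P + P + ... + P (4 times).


k = 4 = 100_2 (binary, LSB first: 001)
Double-and-add from P = (7, 11):
  bit 0 = 0: acc unchanged = O
  bit 1 = 0: acc unchanged = O
  bit 2 = 1: acc = O + (12, 9) = (12, 9)

4P = (12, 9)


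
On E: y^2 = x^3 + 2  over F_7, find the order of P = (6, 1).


Compute successive multiples of P until we hit O:
  1P = (6, 1)
  2P = (6, 6)
  3P = O

ord(P) = 3


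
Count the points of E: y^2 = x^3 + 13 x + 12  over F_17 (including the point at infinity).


For each x in F_17, count y with y^2 = x^3 + 13 x + 12 mod 17:
  x = 1: RHS = 9, y in [3, 14]  -> 2 point(s)
  x = 4: RHS = 9, y in [3, 14]  -> 2 point(s)
  x = 5: RHS = 15, y in [7, 10]  -> 2 point(s)
  x = 6: RHS = 0, y in [0]  -> 1 point(s)
  x = 7: RHS = 4, y in [2, 15]  -> 2 point(s)
  x = 8: RHS = 16, y in [4, 13]  -> 2 point(s)
  x = 9: RHS = 8, y in [5, 12]  -> 2 point(s)
  x = 12: RHS = 9, y in [3, 14]  -> 2 point(s)
  x = 13: RHS = 15, y in [7, 10]  -> 2 point(s)
  x = 16: RHS = 15, y in [7, 10]  -> 2 point(s)
Affine points: 19. Add the point at infinity: total = 20.

#E(F_17) = 20


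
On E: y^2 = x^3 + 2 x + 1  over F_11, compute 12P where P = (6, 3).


k = 12 = 1100_2 (binary, LSB first: 0011)
Double-and-add from P = (6, 3):
  bit 0 = 0: acc unchanged = O
  bit 1 = 0: acc unchanged = O
  bit 2 = 1: acc = O + (3, 10) = (3, 10)
  bit 3 = 1: acc = (3, 10) + (9, 0) = (3, 1)

12P = (3, 1)


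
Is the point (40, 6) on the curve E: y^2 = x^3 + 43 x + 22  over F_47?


Check whether y^2 = x^3 + 43 x + 22 (mod 47) for (x, y) = (40, 6).
LHS: y^2 = 6^2 mod 47 = 36
RHS: x^3 + 43 x + 22 = 40^3 + 43*40 + 22 mod 47 = 36
LHS = RHS

Yes, on the curve


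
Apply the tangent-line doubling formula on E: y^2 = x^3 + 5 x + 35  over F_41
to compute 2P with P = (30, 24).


Doubling: s = (3 x1^2 + a) / (2 y1)
s = (3*30^2 + 5) / (2*24) mod 41 = 35
x3 = s^2 - 2 x1 mod 41 = 35^2 - 2*30 = 17
y3 = s (x1 - x3) - y1 mod 41 = 35 * (30 - 17) - 24 = 21

2P = (17, 21)


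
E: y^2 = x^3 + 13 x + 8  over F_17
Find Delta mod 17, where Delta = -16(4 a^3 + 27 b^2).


4 a^3 + 27 b^2 = 4*13^3 + 27*8^2 = 8788 + 1728 = 10516
Delta = -16 * (10516) = -168256
Delta mod 17 = 10

Delta = 10 (mod 17)


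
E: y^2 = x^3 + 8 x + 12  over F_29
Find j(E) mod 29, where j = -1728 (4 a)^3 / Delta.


Delta = -16(4 a^3 + 27 b^2) mod 29 = 28
-1728 * (4 a)^3 = -1728 * (4*8)^3 mod 29 = 5
j = 5 * 28^(-1) mod 29 = 24

j = 24 (mod 29)


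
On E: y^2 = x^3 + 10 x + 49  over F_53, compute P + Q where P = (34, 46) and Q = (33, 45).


P != Q, so use the chord formula.
s = (y2 - y1) / (x2 - x1) = (52) / (52) mod 53 = 1
x3 = s^2 - x1 - x2 mod 53 = 1^2 - 34 - 33 = 40
y3 = s (x1 - x3) - y1 mod 53 = 1 * (34 - 40) - 46 = 1

P + Q = (40, 1)


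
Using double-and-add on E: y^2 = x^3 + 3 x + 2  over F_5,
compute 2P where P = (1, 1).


k = 2 = 10_2 (binary, LSB first: 01)
Double-and-add from P = (1, 1):
  bit 0 = 0: acc unchanged = O
  bit 1 = 1: acc = O + (2, 1) = (2, 1)

2P = (2, 1)


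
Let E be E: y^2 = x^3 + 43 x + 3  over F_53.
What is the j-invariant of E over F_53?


Delta = -16(4 a^3 + 27 b^2) mod 53 = 10
-1728 * (4 a)^3 = -1728 * (4*43)^3 mod 53 = 27
j = 27 * 10^(-1) mod 53 = 8

j = 8 (mod 53)


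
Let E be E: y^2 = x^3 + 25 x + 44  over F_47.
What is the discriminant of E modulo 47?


4 a^3 + 27 b^2 = 4*25^3 + 27*44^2 = 62500 + 52272 = 114772
Delta = -16 * (114772) = -1836352
Delta mod 47 = 32

Delta = 32 (mod 47)


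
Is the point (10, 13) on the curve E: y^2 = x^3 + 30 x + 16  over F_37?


Check whether y^2 = x^3 + 30 x + 16 (mod 37) for (x, y) = (10, 13).
LHS: y^2 = 13^2 mod 37 = 21
RHS: x^3 + 30 x + 16 = 10^3 + 30*10 + 16 mod 37 = 21
LHS = RHS

Yes, on the curve


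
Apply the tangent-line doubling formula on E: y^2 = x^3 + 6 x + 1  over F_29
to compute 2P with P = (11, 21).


Doubling: s = (3 x1^2 + a) / (2 y1)
s = (3*11^2 + 6) / (2*21) mod 29 = 15
x3 = s^2 - 2 x1 mod 29 = 15^2 - 2*11 = 0
y3 = s (x1 - x3) - y1 mod 29 = 15 * (11 - 0) - 21 = 28

2P = (0, 28)


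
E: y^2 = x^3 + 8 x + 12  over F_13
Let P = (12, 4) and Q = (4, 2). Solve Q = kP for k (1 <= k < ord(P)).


Enumerate multiples of P until we hit Q = (4, 2):
  1P = (12, 4)
  2P = (11, 12)
  3P = (2, 7)
  4P = (0, 8)
  5P = (4, 2)
Match found at i = 5.

k = 5


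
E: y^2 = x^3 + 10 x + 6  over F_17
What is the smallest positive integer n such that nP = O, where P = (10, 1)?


Compute successive multiples of P until we hit O:
  1P = (10, 1)
  2P = (1, 0)
  3P = (10, 16)
  4P = O

ord(P) = 4


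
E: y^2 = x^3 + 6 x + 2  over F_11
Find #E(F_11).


For each x in F_11, count y with y^2 = x^3 + 6 x + 2 mod 11:
  x = 1: RHS = 9, y in [3, 8]  -> 2 point(s)
  x = 2: RHS = 0, y in [0]  -> 1 point(s)
  x = 3: RHS = 3, y in [5, 6]  -> 2 point(s)
  x = 5: RHS = 3, y in [5, 6]  -> 2 point(s)
  x = 6: RHS = 1, y in [1, 10]  -> 2 point(s)
  x = 8: RHS = 1, y in [1, 10]  -> 2 point(s)
  x = 9: RHS = 4, y in [2, 9]  -> 2 point(s)
Affine points: 13. Add the point at infinity: total = 14.

#E(F_11) = 14


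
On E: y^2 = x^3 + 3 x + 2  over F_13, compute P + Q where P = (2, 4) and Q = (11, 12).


P != Q, so use the chord formula.
s = (y2 - y1) / (x2 - x1) = (8) / (9) mod 13 = 11
x3 = s^2 - x1 - x2 mod 13 = 11^2 - 2 - 11 = 4
y3 = s (x1 - x3) - y1 mod 13 = 11 * (2 - 4) - 4 = 0

P + Q = (4, 0)


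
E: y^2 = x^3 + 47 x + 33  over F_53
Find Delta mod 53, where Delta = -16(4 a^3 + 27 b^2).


4 a^3 + 27 b^2 = 4*47^3 + 27*33^2 = 415292 + 29403 = 444695
Delta = -16 * (444695) = -7115120
Delta mod 53 = 24

Delta = 24 (mod 53)


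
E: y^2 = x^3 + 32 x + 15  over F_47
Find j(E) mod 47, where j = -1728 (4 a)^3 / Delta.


Delta = -16(4 a^3 + 27 b^2) mod 47 = 31
-1728 * (4 a)^3 = -1728 * (4*32)^3 mod 47 = 38
j = 38 * 31^(-1) mod 47 = 27

j = 27 (mod 47)


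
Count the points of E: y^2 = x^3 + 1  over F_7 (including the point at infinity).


For each x in F_7, count y with y^2 = x^3 + 0 x + 1 mod 7:
  x = 0: RHS = 1, y in [1, 6]  -> 2 point(s)
  x = 1: RHS = 2, y in [3, 4]  -> 2 point(s)
  x = 2: RHS = 2, y in [3, 4]  -> 2 point(s)
  x = 3: RHS = 0, y in [0]  -> 1 point(s)
  x = 4: RHS = 2, y in [3, 4]  -> 2 point(s)
  x = 5: RHS = 0, y in [0]  -> 1 point(s)
  x = 6: RHS = 0, y in [0]  -> 1 point(s)
Affine points: 11. Add the point at infinity: total = 12.

#E(F_7) = 12


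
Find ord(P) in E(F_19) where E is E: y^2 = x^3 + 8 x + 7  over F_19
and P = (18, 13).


Compute successive multiples of P until we hit O:
  1P = (18, 13)
  2P = (13, 3)
  3P = (11, 1)
  4P = (10, 17)
  5P = (15, 14)
  6P = (3, 1)
  7P = (7, 11)
  8P = (0, 11)
  ... (continuing to 25P)
  25P = O

ord(P) = 25


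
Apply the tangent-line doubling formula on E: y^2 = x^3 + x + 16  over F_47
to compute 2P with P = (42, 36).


Doubling: s = (3 x1^2 + a) / (2 y1)
s = (3*42^2 + 1) / (2*36) mod 47 = 35
x3 = s^2 - 2 x1 mod 47 = 35^2 - 2*42 = 13
y3 = s (x1 - x3) - y1 mod 47 = 35 * (42 - 13) - 36 = 39

2P = (13, 39)


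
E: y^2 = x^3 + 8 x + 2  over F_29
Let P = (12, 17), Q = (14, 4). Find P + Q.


P != Q, so use the chord formula.
s = (y2 - y1) / (x2 - x1) = (16) / (2) mod 29 = 8
x3 = s^2 - x1 - x2 mod 29 = 8^2 - 12 - 14 = 9
y3 = s (x1 - x3) - y1 mod 29 = 8 * (12 - 9) - 17 = 7

P + Q = (9, 7)


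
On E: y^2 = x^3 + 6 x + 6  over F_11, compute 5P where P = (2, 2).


k = 5 = 101_2 (binary, LSB first: 101)
Double-and-add from P = (2, 2):
  bit 0 = 1: acc = O + (2, 2) = (2, 2)
  bit 1 = 0: acc unchanged = (2, 2)
  bit 2 = 1: acc = (2, 2) + (6, 7) = (8, 7)

5P = (8, 7)


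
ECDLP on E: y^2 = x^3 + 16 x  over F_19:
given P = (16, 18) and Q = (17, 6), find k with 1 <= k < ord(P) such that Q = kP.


Enumerate multiples of P until we hit Q = (17, 6):
  1P = (16, 18)
  2P = (17, 13)
  3P = (11, 14)
  4P = (1, 13)
  5P = (0, 0)
  6P = (1, 6)
  7P = (11, 5)
  8P = (17, 6)
Match found at i = 8.

k = 8


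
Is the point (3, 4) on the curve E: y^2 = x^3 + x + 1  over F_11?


Check whether y^2 = x^3 + 1 x + 1 (mod 11) for (x, y) = (3, 4).
LHS: y^2 = 4^2 mod 11 = 5
RHS: x^3 + 1 x + 1 = 3^3 + 1*3 + 1 mod 11 = 9
LHS != RHS

No, not on the curve


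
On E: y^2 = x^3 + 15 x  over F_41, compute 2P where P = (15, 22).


Doubling: s = (3 x1^2 + a) / (2 y1)
s = (3*15^2 + 15) / (2*22) mod 41 = 25
x3 = s^2 - 2 x1 mod 41 = 25^2 - 2*15 = 21
y3 = s (x1 - x3) - y1 mod 41 = 25 * (15 - 21) - 22 = 33

2P = (21, 33)


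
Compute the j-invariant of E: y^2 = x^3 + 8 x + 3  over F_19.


Delta = -16(4 a^3 + 27 b^2) mod 19 = 14
-1728 * (4 a)^3 = -1728 * (4*8)^3 mod 19 = 12
j = 12 * 14^(-1) mod 19 = 9

j = 9 (mod 19)


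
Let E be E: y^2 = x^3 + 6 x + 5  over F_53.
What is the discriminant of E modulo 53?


4 a^3 + 27 b^2 = 4*6^3 + 27*5^2 = 864 + 675 = 1539
Delta = -16 * (1539) = -24624
Delta mod 53 = 21

Delta = 21 (mod 53)


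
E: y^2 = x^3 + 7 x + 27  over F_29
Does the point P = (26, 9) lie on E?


Check whether y^2 = x^3 + 7 x + 27 (mod 29) for (x, y) = (26, 9).
LHS: y^2 = 9^2 mod 29 = 23
RHS: x^3 + 7 x + 27 = 26^3 + 7*26 + 27 mod 29 = 8
LHS != RHS

No, not on the curve


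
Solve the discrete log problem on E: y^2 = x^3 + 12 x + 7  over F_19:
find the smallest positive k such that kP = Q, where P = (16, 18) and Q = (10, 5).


Enumerate multiples of P until we hit Q = (10, 5):
  1P = (16, 18)
  2P = (11, 8)
  3P = (15, 3)
  4P = (4, 10)
  5P = (10, 5)
Match found at i = 5.

k = 5


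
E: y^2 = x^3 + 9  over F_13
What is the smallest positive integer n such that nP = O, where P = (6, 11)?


Compute successive multiples of P until we hit O:
  1P = (6, 11)
  2P = (2, 11)
  3P = (5, 2)
  4P = (5, 11)
  5P = (2, 2)
  6P = (6, 2)
  7P = O

ord(P) = 7


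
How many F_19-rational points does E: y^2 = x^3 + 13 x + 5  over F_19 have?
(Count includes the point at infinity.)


For each x in F_19, count y with y^2 = x^3 + 13 x + 5 mod 19:
  x = 0: RHS = 5, y in [9, 10]  -> 2 point(s)
  x = 1: RHS = 0, y in [0]  -> 1 point(s)
  x = 2: RHS = 1, y in [1, 18]  -> 2 point(s)
  x = 4: RHS = 7, y in [8, 11]  -> 2 point(s)
  x = 5: RHS = 5, y in [9, 10]  -> 2 point(s)
  x = 11: RHS = 16, y in [4, 15]  -> 2 point(s)
  x = 14: RHS = 5, y in [9, 10]  -> 2 point(s)
  x = 17: RHS = 9, y in [3, 16]  -> 2 point(s)
Affine points: 15. Add the point at infinity: total = 16.

#E(F_19) = 16


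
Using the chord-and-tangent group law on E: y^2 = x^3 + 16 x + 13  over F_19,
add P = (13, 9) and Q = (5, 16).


P != Q, so use the chord formula.
s = (y2 - y1) / (x2 - x1) = (7) / (11) mod 19 = 11
x3 = s^2 - x1 - x2 mod 19 = 11^2 - 13 - 5 = 8
y3 = s (x1 - x3) - y1 mod 19 = 11 * (13 - 8) - 9 = 8

P + Q = (8, 8)


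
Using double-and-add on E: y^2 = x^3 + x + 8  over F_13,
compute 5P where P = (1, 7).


k = 5 = 101_2 (binary, LSB first: 101)
Double-and-add from P = (1, 7):
  bit 0 = 1: acc = O + (1, 7) = (1, 7)
  bit 1 = 0: acc unchanged = (1, 7)
  bit 2 = 1: acc = (1, 7) + (1, 7) = (1, 6)

5P = (1, 6)


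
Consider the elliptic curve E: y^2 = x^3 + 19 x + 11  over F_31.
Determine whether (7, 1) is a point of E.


Check whether y^2 = x^3 + 19 x + 11 (mod 31) for (x, y) = (7, 1).
LHS: y^2 = 1^2 mod 31 = 1
RHS: x^3 + 19 x + 11 = 7^3 + 19*7 + 11 mod 31 = 22
LHS != RHS

No, not on the curve


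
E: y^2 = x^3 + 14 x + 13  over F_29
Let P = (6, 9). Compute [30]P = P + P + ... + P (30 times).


k = 30 = 11110_2 (binary, LSB first: 01111)
Double-and-add from P = (6, 9):
  bit 0 = 0: acc unchanged = O
  bit 1 = 1: acc = O + (1, 12) = (1, 12)
  bit 2 = 1: acc = (1, 12) + (20, 12) = (8, 17)
  bit 3 = 1: acc = (8, 17) + (14, 16) = (3, 16)
  bit 4 = 1: acc = (3, 16) + (0, 19) = (27, 8)

30P = (27, 8)


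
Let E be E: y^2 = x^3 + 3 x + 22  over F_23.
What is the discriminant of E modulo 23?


4 a^3 + 27 b^2 = 4*3^3 + 27*22^2 = 108 + 13068 = 13176
Delta = -16 * (13176) = -210816
Delta mod 23 = 2

Delta = 2 (mod 23)


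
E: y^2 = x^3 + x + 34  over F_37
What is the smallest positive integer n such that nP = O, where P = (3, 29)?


Compute successive multiples of P until we hit O:
  1P = (3, 29)
  2P = (4, 19)
  3P = (19, 20)
  4P = (25, 25)
  5P = (2, 28)
  6P = (33, 15)
  7P = (5, 4)
  8P = (28, 6)
  ... (continuing to 39P)
  39P = O

ord(P) = 39


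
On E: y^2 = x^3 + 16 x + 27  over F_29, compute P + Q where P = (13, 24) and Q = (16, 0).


P != Q, so use the chord formula.
s = (y2 - y1) / (x2 - x1) = (5) / (3) mod 29 = 21
x3 = s^2 - x1 - x2 mod 29 = 21^2 - 13 - 16 = 6
y3 = s (x1 - x3) - y1 mod 29 = 21 * (13 - 6) - 24 = 7

P + Q = (6, 7)


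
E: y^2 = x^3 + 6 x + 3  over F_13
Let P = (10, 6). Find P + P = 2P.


Doubling: s = (3 x1^2 + a) / (2 y1)
s = (3*10^2 + 6) / (2*6) mod 13 = 6
x3 = s^2 - 2 x1 mod 13 = 6^2 - 2*10 = 3
y3 = s (x1 - x3) - y1 mod 13 = 6 * (10 - 3) - 6 = 10

2P = (3, 10)


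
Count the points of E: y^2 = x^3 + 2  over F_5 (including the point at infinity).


For each x in F_5, count y with y^2 = x^3 + 0 x + 2 mod 5:
  x = 2: RHS = 0, y in [0]  -> 1 point(s)
  x = 3: RHS = 4, y in [2, 3]  -> 2 point(s)
  x = 4: RHS = 1, y in [1, 4]  -> 2 point(s)
Affine points: 5. Add the point at infinity: total = 6.

#E(F_5) = 6


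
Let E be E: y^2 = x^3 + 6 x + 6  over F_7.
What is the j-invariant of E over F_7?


Delta = -16(4 a^3 + 27 b^2) mod 7 = 3
-1728 * (4 a)^3 = -1728 * (4*6)^3 mod 7 = 6
j = 6 * 3^(-1) mod 7 = 2

j = 2 (mod 7)


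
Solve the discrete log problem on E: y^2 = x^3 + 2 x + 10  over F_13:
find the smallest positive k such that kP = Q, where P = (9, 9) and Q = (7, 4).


Enumerate multiples of P until we hit Q = (7, 4):
  1P = (9, 9)
  2P = (4, 2)
  3P = (3, 2)
  4P = (2, 10)
  5P = (6, 11)
  6P = (10, 9)
  7P = (7, 4)
Match found at i = 7.

k = 7


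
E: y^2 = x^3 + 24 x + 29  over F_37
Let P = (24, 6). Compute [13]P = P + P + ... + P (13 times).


k = 13 = 1101_2 (binary, LSB first: 1011)
Double-and-add from P = (24, 6):
  bit 0 = 1: acc = O + (24, 6) = (24, 6)
  bit 1 = 0: acc unchanged = (24, 6)
  bit 2 = 1: acc = (24, 6) + (2, 23) = (21, 27)
  bit 3 = 1: acc = (21, 27) + (12, 11) = (30, 31)

13P = (30, 31)


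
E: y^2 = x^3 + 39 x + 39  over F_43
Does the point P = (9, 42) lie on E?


Check whether y^2 = x^3 + 39 x + 39 (mod 43) for (x, y) = (9, 42).
LHS: y^2 = 42^2 mod 43 = 1
RHS: x^3 + 39 x + 39 = 9^3 + 39*9 + 39 mod 43 = 1
LHS = RHS

Yes, on the curve


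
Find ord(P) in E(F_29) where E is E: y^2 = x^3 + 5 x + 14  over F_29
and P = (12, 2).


Compute successive multiples of P until we hit O:
  1P = (12, 2)
  2P = (27, 5)
  3P = (26, 1)
  4P = (24, 3)
  5P = (21, 19)
  6P = (1, 22)
  7P = (9, 11)
  8P = (17, 13)
  ... (continuing to 30P)
  30P = O

ord(P) = 30


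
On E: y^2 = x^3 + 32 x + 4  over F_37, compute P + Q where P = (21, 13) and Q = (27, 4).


P != Q, so use the chord formula.
s = (y2 - y1) / (x2 - x1) = (28) / (6) mod 37 = 17
x3 = s^2 - x1 - x2 mod 37 = 17^2 - 21 - 27 = 19
y3 = s (x1 - x3) - y1 mod 37 = 17 * (21 - 19) - 13 = 21

P + Q = (19, 21)


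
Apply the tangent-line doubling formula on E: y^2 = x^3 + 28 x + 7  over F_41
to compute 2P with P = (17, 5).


Doubling: s = (3 x1^2 + a) / (2 y1)
s = (3*17^2 + 28) / (2*5) mod 41 = 28
x3 = s^2 - 2 x1 mod 41 = 28^2 - 2*17 = 12
y3 = s (x1 - x3) - y1 mod 41 = 28 * (17 - 12) - 5 = 12

2P = (12, 12)


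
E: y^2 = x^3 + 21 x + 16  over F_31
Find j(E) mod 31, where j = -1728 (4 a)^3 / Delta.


Delta = -16(4 a^3 + 27 b^2) mod 31 = 1
-1728 * (4 a)^3 = -1728 * (4*21)^3 mod 31 = 27
j = 27 * 1^(-1) mod 31 = 27

j = 27 (mod 31)


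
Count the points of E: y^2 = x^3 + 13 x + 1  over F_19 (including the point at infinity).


For each x in F_19, count y with y^2 = x^3 + 13 x + 1 mod 19:
  x = 0: RHS = 1, y in [1, 18]  -> 2 point(s)
  x = 2: RHS = 16, y in [4, 15]  -> 2 point(s)
  x = 5: RHS = 1, y in [1, 18]  -> 2 point(s)
  x = 7: RHS = 17, y in [6, 13]  -> 2 point(s)
  x = 8: RHS = 9, y in [3, 16]  -> 2 point(s)
  x = 9: RHS = 11, y in [7, 12]  -> 2 point(s)
  x = 12: RHS = 4, y in [2, 17]  -> 2 point(s)
  x = 13: RHS = 11, y in [7, 12]  -> 2 point(s)
  x = 14: RHS = 1, y in [1, 18]  -> 2 point(s)
  x = 16: RHS = 11, y in [7, 12]  -> 2 point(s)
  x = 17: RHS = 5, y in [9, 10]  -> 2 point(s)
  x = 18: RHS = 6, y in [5, 14]  -> 2 point(s)
Affine points: 24. Add the point at infinity: total = 25.

#E(F_19) = 25


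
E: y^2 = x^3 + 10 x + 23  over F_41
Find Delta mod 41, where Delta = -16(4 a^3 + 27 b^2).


4 a^3 + 27 b^2 = 4*10^3 + 27*23^2 = 4000 + 14283 = 18283
Delta = -16 * (18283) = -292528
Delta mod 41 = 7

Delta = 7 (mod 41)


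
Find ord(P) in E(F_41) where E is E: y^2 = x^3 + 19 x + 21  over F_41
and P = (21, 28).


Compute successive multiples of P until we hit O:
  1P = (21, 28)
  2P = (3, 8)
  3P = (40, 1)
  4P = (17, 3)
  5P = (19, 5)
  6P = (0, 29)
  7P = (24, 19)
  8P = (5, 6)
  ... (continuing to 27P)
  27P = O

ord(P) = 27


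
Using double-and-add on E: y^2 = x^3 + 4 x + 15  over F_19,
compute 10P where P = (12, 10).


k = 10 = 1010_2 (binary, LSB first: 0101)
Double-and-add from P = (12, 10):
  bit 0 = 0: acc unchanged = O
  bit 1 = 1: acc = O + (15, 12) = (15, 12)
  bit 2 = 0: acc unchanged = (15, 12)
  bit 3 = 1: acc = (15, 12) + (1, 18) = (9, 18)

10P = (9, 18)


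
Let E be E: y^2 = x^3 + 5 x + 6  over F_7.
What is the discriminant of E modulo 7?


4 a^3 + 27 b^2 = 4*5^3 + 27*6^2 = 500 + 972 = 1472
Delta = -16 * (1472) = -23552
Delta mod 7 = 3

Delta = 3 (mod 7)


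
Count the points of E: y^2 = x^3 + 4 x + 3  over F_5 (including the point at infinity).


For each x in F_5, count y with y^2 = x^3 + 4 x + 3 mod 5:
  x = 2: RHS = 4, y in [2, 3]  -> 2 point(s)
Affine points: 2. Add the point at infinity: total = 3.

#E(F_5) = 3


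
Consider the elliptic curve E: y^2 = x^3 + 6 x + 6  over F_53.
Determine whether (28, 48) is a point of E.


Check whether y^2 = x^3 + 6 x + 6 (mod 53) for (x, y) = (28, 48).
LHS: y^2 = 48^2 mod 53 = 25
RHS: x^3 + 6 x + 6 = 28^3 + 6*28 + 6 mod 53 = 25
LHS = RHS

Yes, on the curve


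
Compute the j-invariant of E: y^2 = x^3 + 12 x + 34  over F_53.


Delta = -16(4 a^3 + 27 b^2) mod 53 = 46
-1728 * (4 a)^3 = -1728 * (4*12)^3 mod 53 = 25
j = 25 * 46^(-1) mod 53 = 4

j = 4 (mod 53)


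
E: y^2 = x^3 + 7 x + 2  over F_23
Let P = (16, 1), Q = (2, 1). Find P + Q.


P != Q, so use the chord formula.
s = (y2 - y1) / (x2 - x1) = (0) / (9) mod 23 = 0
x3 = s^2 - x1 - x2 mod 23 = 0^2 - 16 - 2 = 5
y3 = s (x1 - x3) - y1 mod 23 = 0 * (16 - 5) - 1 = 22

P + Q = (5, 22)


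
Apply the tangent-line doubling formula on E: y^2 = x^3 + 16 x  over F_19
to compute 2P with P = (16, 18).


Doubling: s = (3 x1^2 + a) / (2 y1)
s = (3*16^2 + 16) / (2*18) mod 19 = 7
x3 = s^2 - 2 x1 mod 19 = 7^2 - 2*16 = 17
y3 = s (x1 - x3) - y1 mod 19 = 7 * (16 - 17) - 18 = 13

2P = (17, 13)


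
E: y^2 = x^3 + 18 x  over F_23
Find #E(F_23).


For each x in F_23, count y with y^2 = x^3 + 18 x + 0 mod 23:
  x = 0: RHS = 0, y in [0]  -> 1 point(s)
  x = 3: RHS = 12, y in [9, 14]  -> 2 point(s)
  x = 5: RHS = 8, y in [10, 13]  -> 2 point(s)
  x = 6: RHS = 2, y in [5, 18]  -> 2 point(s)
  x = 7: RHS = 9, y in [3, 20]  -> 2 point(s)
  x = 8: RHS = 12, y in [9, 14]  -> 2 point(s)
  x = 12: RHS = 12, y in [9, 14]  -> 2 point(s)
  x = 13: RHS = 16, y in [4, 19]  -> 2 point(s)
  x = 14: RHS = 6, y in [11, 12]  -> 2 point(s)
  x = 19: RHS = 2, y in [5, 18]  -> 2 point(s)
  x = 21: RHS = 2, y in [5, 18]  -> 2 point(s)
  x = 22: RHS = 4, y in [2, 21]  -> 2 point(s)
Affine points: 23. Add the point at infinity: total = 24.

#E(F_23) = 24


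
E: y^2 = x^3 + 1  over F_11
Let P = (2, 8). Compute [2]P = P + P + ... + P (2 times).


k = 2 = 10_2 (binary, LSB first: 01)
Double-and-add from P = (2, 8):
  bit 0 = 0: acc unchanged = O
  bit 1 = 1: acc = O + (0, 10) = (0, 10)

2P = (0, 10)


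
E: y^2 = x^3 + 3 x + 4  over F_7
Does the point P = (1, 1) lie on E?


Check whether y^2 = x^3 + 3 x + 4 (mod 7) for (x, y) = (1, 1).
LHS: y^2 = 1^2 mod 7 = 1
RHS: x^3 + 3 x + 4 = 1^3 + 3*1 + 4 mod 7 = 1
LHS = RHS

Yes, on the curve


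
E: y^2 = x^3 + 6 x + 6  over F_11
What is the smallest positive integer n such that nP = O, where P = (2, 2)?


Compute successive multiples of P until we hit O:
  1P = (2, 2)
  2P = (8, 4)
  3P = (6, 4)
  4P = (6, 7)
  5P = (8, 7)
  6P = (2, 9)
  7P = O

ord(P) = 7


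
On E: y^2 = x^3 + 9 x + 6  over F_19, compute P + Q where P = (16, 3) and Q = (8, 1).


P != Q, so use the chord formula.
s = (y2 - y1) / (x2 - x1) = (17) / (11) mod 19 = 5
x3 = s^2 - x1 - x2 mod 19 = 5^2 - 16 - 8 = 1
y3 = s (x1 - x3) - y1 mod 19 = 5 * (16 - 1) - 3 = 15

P + Q = (1, 15)


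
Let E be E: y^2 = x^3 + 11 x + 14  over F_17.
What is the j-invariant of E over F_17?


Delta = -16(4 a^3 + 27 b^2) mod 17 = 8
-1728 * (4 a)^3 = -1728 * (4*11)^3 mod 17 = 16
j = 16 * 8^(-1) mod 17 = 2

j = 2 (mod 17)


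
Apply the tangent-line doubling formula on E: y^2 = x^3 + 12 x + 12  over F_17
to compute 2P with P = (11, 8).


Doubling: s = (3 x1^2 + a) / (2 y1)
s = (3*11^2 + 12) / (2*8) mod 17 = 16
x3 = s^2 - 2 x1 mod 17 = 16^2 - 2*11 = 13
y3 = s (x1 - x3) - y1 mod 17 = 16 * (11 - 13) - 8 = 11

2P = (13, 11)


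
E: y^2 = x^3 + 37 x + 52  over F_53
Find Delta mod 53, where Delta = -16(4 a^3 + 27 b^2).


4 a^3 + 27 b^2 = 4*37^3 + 27*52^2 = 202612 + 73008 = 275620
Delta = -16 * (275620) = -4409920
Delta mod 53 = 51

Delta = 51 (mod 53)


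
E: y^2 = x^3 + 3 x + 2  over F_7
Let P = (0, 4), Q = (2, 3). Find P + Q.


P != Q, so use the chord formula.
s = (y2 - y1) / (x2 - x1) = (6) / (2) mod 7 = 3
x3 = s^2 - x1 - x2 mod 7 = 3^2 - 0 - 2 = 0
y3 = s (x1 - x3) - y1 mod 7 = 3 * (0 - 0) - 4 = 3

P + Q = (0, 3)


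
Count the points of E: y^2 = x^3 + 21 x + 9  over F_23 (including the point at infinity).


For each x in F_23, count y with y^2 = x^3 + 21 x + 9 mod 23:
  x = 0: RHS = 9, y in [3, 20]  -> 2 point(s)
  x = 1: RHS = 8, y in [10, 13]  -> 2 point(s)
  x = 2: RHS = 13, y in [6, 17]  -> 2 point(s)
  x = 5: RHS = 9, y in [3, 20]  -> 2 point(s)
  x = 6: RHS = 6, y in [11, 12]  -> 2 point(s)
  x = 7: RHS = 16, y in [4, 19]  -> 2 point(s)
  x = 10: RHS = 0, y in [0]  -> 1 point(s)
  x = 13: RHS = 18, y in [8, 15]  -> 2 point(s)
  x = 16: RHS = 2, y in [5, 18]  -> 2 point(s)
  x = 17: RHS = 12, y in [9, 14]  -> 2 point(s)
  x = 18: RHS = 9, y in [3, 20]  -> 2 point(s)
Affine points: 21. Add the point at infinity: total = 22.

#E(F_23) = 22


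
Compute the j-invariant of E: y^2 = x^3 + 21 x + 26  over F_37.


Delta = -16(4 a^3 + 27 b^2) mod 37 = 8
-1728 * (4 a)^3 = -1728 * (4*21)^3 mod 37 = 11
j = 11 * 8^(-1) mod 37 = 6

j = 6 (mod 37)


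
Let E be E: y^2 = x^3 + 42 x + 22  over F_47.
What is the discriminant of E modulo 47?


4 a^3 + 27 b^2 = 4*42^3 + 27*22^2 = 296352 + 13068 = 309420
Delta = -16 * (309420) = -4950720
Delta mod 47 = 25

Delta = 25 (mod 47)


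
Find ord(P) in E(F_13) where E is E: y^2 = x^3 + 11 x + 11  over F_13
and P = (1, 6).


Compute successive multiples of P until we hit O:
  1P = (1, 6)
  2P = (12, 5)
  3P = (10, 9)
  4P = (5, 10)
  5P = (8, 0)
  6P = (5, 3)
  7P = (10, 4)
  8P = (12, 8)
  ... (continuing to 10P)
  10P = O

ord(P) = 10


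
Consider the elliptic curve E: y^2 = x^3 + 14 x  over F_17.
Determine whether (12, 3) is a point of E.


Check whether y^2 = x^3 + 14 x + 0 (mod 17) for (x, y) = (12, 3).
LHS: y^2 = 3^2 mod 17 = 9
RHS: x^3 + 14 x + 0 = 12^3 + 14*12 + 0 mod 17 = 9
LHS = RHS

Yes, on the curve


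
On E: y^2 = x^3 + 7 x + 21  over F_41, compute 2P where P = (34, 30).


Doubling: s = (3 x1^2 + a) / (2 y1)
s = (3*34^2 + 7) / (2*30) mod 41 = 34
x3 = s^2 - 2 x1 mod 41 = 34^2 - 2*34 = 22
y3 = s (x1 - x3) - y1 mod 41 = 34 * (34 - 22) - 30 = 9

2P = (22, 9)


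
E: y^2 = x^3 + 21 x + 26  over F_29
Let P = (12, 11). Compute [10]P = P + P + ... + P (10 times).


k = 10 = 1010_2 (binary, LSB first: 0101)
Double-and-add from P = (12, 11):
  bit 0 = 0: acc unchanged = O
  bit 1 = 1: acc = O + (27, 11) = (27, 11)
  bit 2 = 0: acc unchanged = (27, 11)
  bit 3 = 1: acc = (27, 11) + (9, 25) = (9, 4)

10P = (9, 4)


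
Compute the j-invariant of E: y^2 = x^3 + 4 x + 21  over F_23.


Delta = -16(4 a^3 + 27 b^2) mod 23 = 18
-1728 * (4 a)^3 = -1728 * (4*4)^3 mod 23 = 17
j = 17 * 18^(-1) mod 23 = 15

j = 15 (mod 23)


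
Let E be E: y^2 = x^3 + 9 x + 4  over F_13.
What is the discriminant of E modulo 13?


4 a^3 + 27 b^2 = 4*9^3 + 27*4^2 = 2916 + 432 = 3348
Delta = -16 * (3348) = -53568
Delta mod 13 = 5

Delta = 5 (mod 13)


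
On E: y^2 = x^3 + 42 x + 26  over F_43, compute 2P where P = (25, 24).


Doubling: s = (3 x1^2 + a) / (2 y1)
s = (3*25^2 + 42) / (2*24) mod 43 = 5
x3 = s^2 - 2 x1 mod 43 = 5^2 - 2*25 = 18
y3 = s (x1 - x3) - y1 mod 43 = 5 * (25 - 18) - 24 = 11

2P = (18, 11)


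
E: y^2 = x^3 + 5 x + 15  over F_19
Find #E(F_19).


For each x in F_19, count y with y^2 = x^3 + 5 x + 15 mod 19:
  x = 3: RHS = 0, y in [0]  -> 1 point(s)
  x = 4: RHS = 4, y in [2, 17]  -> 2 point(s)
  x = 8: RHS = 16, y in [4, 15]  -> 2 point(s)
  x = 10: RHS = 1, y in [1, 18]  -> 2 point(s)
  x = 12: RHS = 17, y in [6, 13]  -> 2 point(s)
  x = 13: RHS = 16, y in [4, 15]  -> 2 point(s)
  x = 14: RHS = 17, y in [6, 13]  -> 2 point(s)
  x = 15: RHS = 7, y in [8, 11]  -> 2 point(s)
  x = 16: RHS = 11, y in [7, 12]  -> 2 point(s)
  x = 17: RHS = 16, y in [4, 15]  -> 2 point(s)
  x = 18: RHS = 9, y in [3, 16]  -> 2 point(s)
Affine points: 21. Add the point at infinity: total = 22.

#E(F_19) = 22


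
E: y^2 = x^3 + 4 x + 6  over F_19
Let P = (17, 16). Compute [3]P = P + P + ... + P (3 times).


k = 3 = 11_2 (binary, LSB first: 11)
Double-and-add from P = (17, 16):
  bit 0 = 1: acc = O + (17, 16) = (17, 16)
  bit 1 = 1: acc = (17, 16) + (9, 7) = (10, 18)

3P = (10, 18)


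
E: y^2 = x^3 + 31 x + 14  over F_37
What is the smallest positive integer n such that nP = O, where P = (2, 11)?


Compute successive multiples of P until we hit O:
  1P = (2, 11)
  2P = (8, 21)
  3P = (1, 3)
  4P = (24, 35)
  5P = (18, 22)
  6P = (26, 28)
  7P = (21, 11)
  8P = (14, 26)
  ... (continuing to 31P)
  31P = O

ord(P) = 31


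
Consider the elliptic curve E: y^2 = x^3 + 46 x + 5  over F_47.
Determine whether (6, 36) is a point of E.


Check whether y^2 = x^3 + 46 x + 5 (mod 47) for (x, y) = (6, 36).
LHS: y^2 = 36^2 mod 47 = 27
RHS: x^3 + 46 x + 5 = 6^3 + 46*6 + 5 mod 47 = 27
LHS = RHS

Yes, on the curve


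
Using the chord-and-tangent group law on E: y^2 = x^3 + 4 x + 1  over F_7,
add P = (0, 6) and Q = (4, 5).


P != Q, so use the chord formula.
s = (y2 - y1) / (x2 - x1) = (6) / (4) mod 7 = 5
x3 = s^2 - x1 - x2 mod 7 = 5^2 - 0 - 4 = 0
y3 = s (x1 - x3) - y1 mod 7 = 5 * (0 - 0) - 6 = 1

P + Q = (0, 1)


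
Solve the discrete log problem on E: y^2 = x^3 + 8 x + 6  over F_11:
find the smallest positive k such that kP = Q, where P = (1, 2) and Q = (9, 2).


Enumerate multiples of P until we hit Q = (9, 2):
  1P = (1, 2)
  2P = (9, 9)
  3P = (4, 5)
  4P = (7, 3)
  5P = (7, 8)
  6P = (4, 6)
  7P = (9, 2)
Match found at i = 7.

k = 7


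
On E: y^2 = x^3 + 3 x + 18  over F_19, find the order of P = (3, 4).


Compute successive multiples of P until we hit O:
  1P = (3, 4)
  2P = (14, 7)
  3P = (6, 9)
  4P = (17, 17)
  5P = (5, 5)
  6P = (16, 18)
  7P = (16, 1)
  8P = (5, 14)
  ... (continuing to 13P)
  13P = O

ord(P) = 13


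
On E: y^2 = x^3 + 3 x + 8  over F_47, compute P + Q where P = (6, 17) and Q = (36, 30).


P != Q, so use the chord formula.
s = (y2 - y1) / (x2 - x1) = (13) / (30) mod 47 = 2
x3 = s^2 - x1 - x2 mod 47 = 2^2 - 6 - 36 = 9
y3 = s (x1 - x3) - y1 mod 47 = 2 * (6 - 9) - 17 = 24

P + Q = (9, 24)


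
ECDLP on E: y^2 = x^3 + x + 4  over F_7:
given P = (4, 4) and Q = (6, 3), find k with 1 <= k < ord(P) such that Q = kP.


Enumerate multiples of P until we hit Q = (6, 3):
  1P = (4, 4)
  2P = (6, 3)
Match found at i = 2.

k = 2


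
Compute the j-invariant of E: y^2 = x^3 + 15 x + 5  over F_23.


Delta = -16(4 a^3 + 27 b^2) mod 23 = 3
-1728 * (4 a)^3 = -1728 * (4*15)^3 mod 23 = 2
j = 2 * 3^(-1) mod 23 = 16

j = 16 (mod 23)


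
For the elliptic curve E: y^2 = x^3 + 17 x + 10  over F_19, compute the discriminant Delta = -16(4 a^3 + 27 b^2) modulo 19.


4 a^3 + 27 b^2 = 4*17^3 + 27*10^2 = 19652 + 2700 = 22352
Delta = -16 * (22352) = -357632
Delta mod 19 = 5

Delta = 5 (mod 19)


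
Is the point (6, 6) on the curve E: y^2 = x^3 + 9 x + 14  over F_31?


Check whether y^2 = x^3 + 9 x + 14 (mod 31) for (x, y) = (6, 6).
LHS: y^2 = 6^2 mod 31 = 5
RHS: x^3 + 9 x + 14 = 6^3 + 9*6 + 14 mod 31 = 5
LHS = RHS

Yes, on the curve


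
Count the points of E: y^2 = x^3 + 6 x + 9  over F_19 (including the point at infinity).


For each x in F_19, count y with y^2 = x^3 + 6 x + 9 mod 19:
  x = 0: RHS = 9, y in [3, 16]  -> 2 point(s)
  x = 1: RHS = 16, y in [4, 15]  -> 2 point(s)
  x = 3: RHS = 16, y in [4, 15]  -> 2 point(s)
  x = 10: RHS = 5, y in [9, 10]  -> 2 point(s)
  x = 11: RHS = 0, y in [0]  -> 1 point(s)
  x = 12: RHS = 4, y in [2, 17]  -> 2 point(s)
  x = 13: RHS = 4, y in [2, 17]  -> 2 point(s)
  x = 14: RHS = 6, y in [5, 14]  -> 2 point(s)
  x = 15: RHS = 16, y in [4, 15]  -> 2 point(s)
Affine points: 17. Add the point at infinity: total = 18.

#E(F_19) = 18


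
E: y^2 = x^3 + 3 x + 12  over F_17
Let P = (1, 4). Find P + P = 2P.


Doubling: s = (3 x1^2 + a) / (2 y1)
s = (3*1^2 + 3) / (2*4) mod 17 = 5
x3 = s^2 - 2 x1 mod 17 = 5^2 - 2*1 = 6
y3 = s (x1 - x3) - y1 mod 17 = 5 * (1 - 6) - 4 = 5

2P = (6, 5)


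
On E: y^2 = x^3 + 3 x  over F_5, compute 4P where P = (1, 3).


k = 4 = 100_2 (binary, LSB first: 001)
Double-and-add from P = (1, 3):
  bit 0 = 0: acc unchanged = O
  bit 1 = 0: acc unchanged = O
  bit 2 = 1: acc = O + (1, 2) = (1, 2)

4P = (1, 2)


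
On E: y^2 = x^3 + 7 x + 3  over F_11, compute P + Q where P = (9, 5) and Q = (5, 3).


P != Q, so use the chord formula.
s = (y2 - y1) / (x2 - x1) = (9) / (7) mod 11 = 6
x3 = s^2 - x1 - x2 mod 11 = 6^2 - 9 - 5 = 0
y3 = s (x1 - x3) - y1 mod 11 = 6 * (9 - 0) - 5 = 5

P + Q = (0, 5)


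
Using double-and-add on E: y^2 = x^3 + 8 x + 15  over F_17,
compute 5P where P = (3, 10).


k = 5 = 101_2 (binary, LSB first: 101)
Double-and-add from P = (3, 10):
  bit 0 = 1: acc = O + (3, 10) = (3, 10)
  bit 1 = 0: acc unchanged = (3, 10)
  bit 2 = 1: acc = (3, 10) + (0, 7) = (15, 12)

5P = (15, 12)


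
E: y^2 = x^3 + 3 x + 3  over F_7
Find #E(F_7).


For each x in F_7, count y with y^2 = x^3 + 3 x + 3 mod 7:
  x = 1: RHS = 0, y in [0]  -> 1 point(s)
  x = 3: RHS = 4, y in [2, 5]  -> 2 point(s)
  x = 4: RHS = 2, y in [3, 4]  -> 2 point(s)
Affine points: 5. Add the point at infinity: total = 6.

#E(F_7) = 6


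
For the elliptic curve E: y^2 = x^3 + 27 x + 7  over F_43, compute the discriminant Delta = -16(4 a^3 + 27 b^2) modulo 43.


4 a^3 + 27 b^2 = 4*27^3 + 27*7^2 = 78732 + 1323 = 80055
Delta = -16 * (80055) = -1280880
Delta mod 43 = 4

Delta = 4 (mod 43)


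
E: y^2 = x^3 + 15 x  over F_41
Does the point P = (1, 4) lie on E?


Check whether y^2 = x^3 + 15 x + 0 (mod 41) for (x, y) = (1, 4).
LHS: y^2 = 4^2 mod 41 = 16
RHS: x^3 + 15 x + 0 = 1^3 + 15*1 + 0 mod 41 = 16
LHS = RHS

Yes, on the curve


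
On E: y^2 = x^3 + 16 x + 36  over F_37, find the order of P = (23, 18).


Compute successive multiples of P until we hit O:
  1P = (23, 18)
  2P = (24, 31)
  3P = (11, 27)
  4P = (29, 5)
  5P = (1, 33)
  6P = (14, 28)
  7P = (9, 24)
  8P = (15, 5)
  ... (continuing to 46P)
  46P = O

ord(P) = 46


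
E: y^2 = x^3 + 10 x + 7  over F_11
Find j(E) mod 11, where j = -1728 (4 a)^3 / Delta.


Delta = -16(4 a^3 + 27 b^2) mod 11 = 5
-1728 * (4 a)^3 = -1728 * (4*10)^3 mod 11 = 9
j = 9 * 5^(-1) mod 11 = 4

j = 4 (mod 11)


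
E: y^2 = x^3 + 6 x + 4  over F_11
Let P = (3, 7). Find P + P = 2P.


Doubling: s = (3 x1^2 + a) / (2 y1)
s = (3*3^2 + 6) / (2*7) mod 11 = 0
x3 = s^2 - 2 x1 mod 11 = 0^2 - 2*3 = 5
y3 = s (x1 - x3) - y1 mod 11 = 0 * (3 - 5) - 7 = 4

2P = (5, 4)


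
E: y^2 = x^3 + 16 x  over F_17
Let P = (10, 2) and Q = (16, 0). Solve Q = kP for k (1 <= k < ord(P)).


Enumerate multiples of P until we hit Q = (16, 0):
  1P = (10, 2)
  2P = (16, 0)
Match found at i = 2.

k = 2


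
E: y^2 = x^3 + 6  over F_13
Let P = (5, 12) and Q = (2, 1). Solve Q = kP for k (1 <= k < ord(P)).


Enumerate multiples of P until we hit Q = (2, 1):
  1P = (5, 12)
  2P = (2, 12)
  3P = (6, 1)
  4P = (6, 12)
  5P = (2, 1)
Match found at i = 5.

k = 5


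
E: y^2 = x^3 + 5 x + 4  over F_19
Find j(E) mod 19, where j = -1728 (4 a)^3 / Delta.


Delta = -16(4 a^3 + 27 b^2) mod 19 = 3
-1728 * (4 a)^3 = -1728 * (4*5)^3 mod 19 = 1
j = 1 * 3^(-1) mod 19 = 13

j = 13 (mod 19)


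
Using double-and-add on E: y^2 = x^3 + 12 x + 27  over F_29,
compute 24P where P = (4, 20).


k = 24 = 11000_2 (binary, LSB first: 00011)
Double-and-add from P = (4, 20):
  bit 0 = 0: acc unchanged = O
  bit 1 = 0: acc unchanged = O
  bit 2 = 0: acc unchanged = O
  bit 3 = 1: acc = O + (27, 13) = (27, 13)
  bit 4 = 1: acc = (27, 13) + (10, 25) = (22, 21)

24P = (22, 21)


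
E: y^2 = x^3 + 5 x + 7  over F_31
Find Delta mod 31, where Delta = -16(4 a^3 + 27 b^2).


4 a^3 + 27 b^2 = 4*5^3 + 27*7^2 = 500 + 1323 = 1823
Delta = -16 * (1823) = -29168
Delta mod 31 = 3

Delta = 3 (mod 31)


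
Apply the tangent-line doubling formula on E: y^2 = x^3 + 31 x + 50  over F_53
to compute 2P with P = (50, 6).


Doubling: s = (3 x1^2 + a) / (2 y1)
s = (3*50^2 + 31) / (2*6) mod 53 = 49
x3 = s^2 - 2 x1 mod 53 = 49^2 - 2*50 = 22
y3 = s (x1 - x3) - y1 mod 53 = 49 * (50 - 22) - 6 = 41

2P = (22, 41)


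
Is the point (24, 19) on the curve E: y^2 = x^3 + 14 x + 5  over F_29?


Check whether y^2 = x^3 + 14 x + 5 (mod 29) for (x, y) = (24, 19).
LHS: y^2 = 19^2 mod 29 = 13
RHS: x^3 + 14 x + 5 = 24^3 + 14*24 + 5 mod 29 = 13
LHS = RHS

Yes, on the curve


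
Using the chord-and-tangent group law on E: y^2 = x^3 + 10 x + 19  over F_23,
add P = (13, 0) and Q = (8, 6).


P != Q, so use the chord formula.
s = (y2 - y1) / (x2 - x1) = (6) / (18) mod 23 = 8
x3 = s^2 - x1 - x2 mod 23 = 8^2 - 13 - 8 = 20
y3 = s (x1 - x3) - y1 mod 23 = 8 * (13 - 20) - 0 = 13

P + Q = (20, 13)


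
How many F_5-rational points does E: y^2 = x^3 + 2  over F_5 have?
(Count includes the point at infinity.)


For each x in F_5, count y with y^2 = x^3 + 0 x + 2 mod 5:
  x = 2: RHS = 0, y in [0]  -> 1 point(s)
  x = 3: RHS = 4, y in [2, 3]  -> 2 point(s)
  x = 4: RHS = 1, y in [1, 4]  -> 2 point(s)
Affine points: 5. Add the point at infinity: total = 6.

#E(F_5) = 6


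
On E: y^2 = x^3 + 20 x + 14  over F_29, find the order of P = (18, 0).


Compute successive multiples of P until we hit O:
  1P = (18, 0)
  2P = O

ord(P) = 2


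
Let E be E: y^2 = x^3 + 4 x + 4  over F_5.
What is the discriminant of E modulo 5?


4 a^3 + 27 b^2 = 4*4^3 + 27*4^2 = 256 + 432 = 688
Delta = -16 * (688) = -11008
Delta mod 5 = 2

Delta = 2 (mod 5)


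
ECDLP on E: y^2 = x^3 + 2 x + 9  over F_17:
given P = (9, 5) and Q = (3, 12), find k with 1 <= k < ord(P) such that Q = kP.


Enumerate multiples of P until we hit Q = (3, 12):
  1P = (9, 5)
  2P = (0, 3)
  3P = (7, 3)
  4P = (2, 2)
  5P = (10, 14)
  6P = (11, 11)
  7P = (6, 4)
  8P = (4, 8)
  9P = (3, 5)
  10P = (5, 12)
  11P = (5, 5)
  12P = (3, 12)
Match found at i = 12.

k = 12


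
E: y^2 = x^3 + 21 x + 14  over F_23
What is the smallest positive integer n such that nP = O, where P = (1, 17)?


Compute successive multiples of P until we hit O:
  1P = (1, 17)
  2P = (2, 8)
  3P = (9, 9)
  4P = (14, 19)
  5P = (20, 19)
  6P = (8, 21)
  7P = (4, 1)
  8P = (3, 9)
  ... (continuing to 26P)
  26P = O

ord(P) = 26


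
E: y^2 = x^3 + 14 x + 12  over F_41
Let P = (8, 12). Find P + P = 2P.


Doubling: s = (3 x1^2 + a) / (2 y1)
s = (3*8^2 + 14) / (2*12) mod 41 = 12
x3 = s^2 - 2 x1 mod 41 = 12^2 - 2*8 = 5
y3 = s (x1 - x3) - y1 mod 41 = 12 * (8 - 5) - 12 = 24

2P = (5, 24)


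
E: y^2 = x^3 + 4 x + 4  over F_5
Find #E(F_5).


For each x in F_5, count y with y^2 = x^3 + 4 x + 4 mod 5:
  x = 0: RHS = 4, y in [2, 3]  -> 2 point(s)
  x = 1: RHS = 4, y in [2, 3]  -> 2 point(s)
  x = 2: RHS = 0, y in [0]  -> 1 point(s)
  x = 4: RHS = 4, y in [2, 3]  -> 2 point(s)
Affine points: 7. Add the point at infinity: total = 8.

#E(F_5) = 8


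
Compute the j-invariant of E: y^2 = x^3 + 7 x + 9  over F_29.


Delta = -16(4 a^3 + 27 b^2) mod 29 = 12
-1728 * (4 a)^3 = -1728 * (4*7)^3 mod 29 = 17
j = 17 * 12^(-1) mod 29 = 28

j = 28 (mod 29)


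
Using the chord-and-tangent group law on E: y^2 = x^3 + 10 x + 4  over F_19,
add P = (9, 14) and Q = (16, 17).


P != Q, so use the chord formula.
s = (y2 - y1) / (x2 - x1) = (3) / (7) mod 19 = 14
x3 = s^2 - x1 - x2 mod 19 = 14^2 - 9 - 16 = 0
y3 = s (x1 - x3) - y1 mod 19 = 14 * (9 - 0) - 14 = 17

P + Q = (0, 17)


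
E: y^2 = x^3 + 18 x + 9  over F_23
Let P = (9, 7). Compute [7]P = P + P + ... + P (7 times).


k = 7 = 111_2 (binary, LSB first: 111)
Double-and-add from P = (9, 7):
  bit 0 = 1: acc = O + (9, 7) = (9, 7)
  bit 1 = 1: acc = (9, 7) + (18, 1) = (22, 17)
  bit 2 = 1: acc = (22, 17) + (16, 0) = (9, 16)

7P = (9, 16)


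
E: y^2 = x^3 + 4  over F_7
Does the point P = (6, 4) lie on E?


Check whether y^2 = x^3 + 0 x + 4 (mod 7) for (x, y) = (6, 4).
LHS: y^2 = 4^2 mod 7 = 2
RHS: x^3 + 0 x + 4 = 6^3 + 0*6 + 4 mod 7 = 3
LHS != RHS

No, not on the curve


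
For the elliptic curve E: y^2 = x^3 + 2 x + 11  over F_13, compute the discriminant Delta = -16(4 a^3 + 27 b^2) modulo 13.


4 a^3 + 27 b^2 = 4*2^3 + 27*11^2 = 32 + 3267 = 3299
Delta = -16 * (3299) = -52784
Delta mod 13 = 9

Delta = 9 (mod 13)


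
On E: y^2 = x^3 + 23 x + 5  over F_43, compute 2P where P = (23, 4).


Doubling: s = (3 x1^2 + a) / (2 y1)
s = (3*23^2 + 23) / (2*4) mod 43 = 40
x3 = s^2 - 2 x1 mod 43 = 40^2 - 2*23 = 6
y3 = s (x1 - x3) - y1 mod 43 = 40 * (23 - 6) - 4 = 31

2P = (6, 31)


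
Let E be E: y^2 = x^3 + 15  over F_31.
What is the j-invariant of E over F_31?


Delta = -16(4 a^3 + 27 b^2) mod 31 = 16
-1728 * (4 a)^3 = -1728 * (4*0)^3 mod 31 = 0
j = 0 * 16^(-1) mod 31 = 0

j = 0 (mod 31)


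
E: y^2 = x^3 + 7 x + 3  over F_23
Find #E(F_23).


For each x in F_23, count y with y^2 = x^3 + 7 x + 3 mod 23:
  x = 0: RHS = 3, y in [7, 16]  -> 2 point(s)
  x = 2: RHS = 2, y in [5, 18]  -> 2 point(s)
  x = 4: RHS = 3, y in [7, 16]  -> 2 point(s)
  x = 5: RHS = 2, y in [5, 18]  -> 2 point(s)
  x = 6: RHS = 8, y in [10, 13]  -> 2 point(s)
  x = 7: RHS = 4, y in [2, 21]  -> 2 point(s)
  x = 9: RHS = 13, y in [6, 17]  -> 2 point(s)
  x = 11: RHS = 8, y in [10, 13]  -> 2 point(s)
  x = 14: RHS = 16, y in [4, 19]  -> 2 point(s)
  x = 16: RHS = 2, y in [5, 18]  -> 2 point(s)
  x = 18: RHS = 4, y in [2, 21]  -> 2 point(s)
  x = 19: RHS = 3, y in [7, 16]  -> 2 point(s)
  x = 20: RHS = 1, y in [1, 22]  -> 2 point(s)
  x = 21: RHS = 4, y in [2, 21]  -> 2 point(s)
  x = 22: RHS = 18, y in [8, 15]  -> 2 point(s)
Affine points: 30. Add the point at infinity: total = 31.

#E(F_23) = 31


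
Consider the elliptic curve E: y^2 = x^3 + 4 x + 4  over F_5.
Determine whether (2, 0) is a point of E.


Check whether y^2 = x^3 + 4 x + 4 (mod 5) for (x, y) = (2, 0).
LHS: y^2 = 0^2 mod 5 = 0
RHS: x^3 + 4 x + 4 = 2^3 + 4*2 + 4 mod 5 = 0
LHS = RHS

Yes, on the curve


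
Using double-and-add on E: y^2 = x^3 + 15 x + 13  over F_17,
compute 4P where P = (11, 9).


k = 4 = 100_2 (binary, LSB first: 001)
Double-and-add from P = (11, 9):
  bit 0 = 0: acc unchanged = O
  bit 1 = 0: acc unchanged = O
  bit 2 = 1: acc = O + (11, 9) = (11, 9)

4P = (11, 9)


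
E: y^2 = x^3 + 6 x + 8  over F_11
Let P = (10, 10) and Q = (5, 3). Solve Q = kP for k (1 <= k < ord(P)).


Enumerate multiples of P until we hit Q = (5, 3):
  1P = (10, 10)
  2P = (3, 8)
  3P = (1, 2)
  4P = (5, 3)
Match found at i = 4.

k = 4
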